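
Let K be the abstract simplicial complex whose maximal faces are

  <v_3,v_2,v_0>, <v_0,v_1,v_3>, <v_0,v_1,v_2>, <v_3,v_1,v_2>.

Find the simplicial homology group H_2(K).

Fix the vertex order v_0 < v_1 < v_2 < v_3 and write every simplex with vertices in increasing order. Then dim K = 2 and the simplices of K are:

  0-simplices (4): [v_0], [v_1], [v_2], [v_3]
  1-simplices (6): [v_0,v_1], [v_0,v_2], [v_0,v_3], [v_1,v_2], [v_1,v_3], [v_2,v_3]
  2-simplices (4): [v_0,v_1,v_2], [v_0,v_1,v_3], [v_0,v_2,v_3], [v_1,v_2,v_3]

Hence C_0 ≅ Z^4, C_1 ≅ Z^6, C_2 ≅ Z^4.

Boundary ∂_1: C_1 → C_0 maps an edge to its endpoints' difference, ∂[p,q] = q − p. For instance
  ∂[v_0,v_3] = [v_3] − [v_0].
As a 4×6 matrix over Z this has rank 3, with invariant factors (1,1,1).

The boundary map ∂_2: C_2 → C_1 sends each 2-simplex [p,q,r] to [q,r] − [p,r] + [p,q]. For instance
  ∂[v_0,v_1,v_2] = [v_1,v_2] − [v_0,v_2] + [v_0,v_1],
  ∂[v_1,v_2,v_3] = [v_2,v_3] − [v_1,v_3] + [v_1,v_2].
As a 6×4 matrix over Z this has rank 3, with invariant factors (1,1,1).

Now H_k = ker ∂_k / im ∂_{k+1}, so:

  H_2: rank ker ∂_2 − rank ∂_3 = (4 − 3) − 0 = 1, and there is no ∂_3, so H_2 = Z.

H_2 ≅ Z.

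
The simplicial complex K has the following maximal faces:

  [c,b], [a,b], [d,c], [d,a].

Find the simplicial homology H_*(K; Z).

H_0 = Z,  H_1 = Z.

Fix the vertex order a < b < c < d and write every simplex with vertices in increasing order. Then dim K = 1 and the simplices of K are:

  0-simplices (4): a, b, c, d
  1-simplices (4): ab, ad, bc, cd

so the chain groups are C_0 ≅ Z^4, C_1 ≅ Z^4.

Boundary ∂_1: C_1 → C_0 is given by ∂[p,q] = [q] − [p]. For instance
  ∂ab = b − a.
The 4×4 boundary matrix has rank 3 and Smith normal form diag(1,1,1).

From H_k ≅ ker(∂_k) / im(∂_{k+1}) we obtain:

  H_0: rank C_0 − rank ∂_1 = 4 − 3 = 1, and the invariant factors of ∂_1 are all 1, so H_0 ≅ Z.
  H_1: rank ker ∂_1 − rank ∂_2 = (4 − 3) − 0 = 1, and there is no ∂_2, so H_1 ≅ Z.

As a check, the Euler characteristic is 4 − 4 = 0, which agrees with 1 − 1 = 0.
(K is a triangulation of the circle S^1.)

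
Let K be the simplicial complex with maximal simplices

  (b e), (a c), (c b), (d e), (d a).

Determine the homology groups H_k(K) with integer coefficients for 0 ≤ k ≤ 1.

H_0 ≅ Z,  H_1 ≅ Z.

We work with the vertex ordering a < b < c < d < e. The simplices of K, each written with vertices in increasing order, are:

  0-simplices (5): a, b, c, d, e
  1-simplices (5): ac, ad, bc, be, de

so the chain groups are C_0 ≅ Z^5, C_1 ≅ Z^5.

Boundary ∂_1: C_1 → C_0 maps an edge to its endpoints' difference, ∂[p,q] = q − p. For instance
  ∂de = e − d.
As a 5×5 matrix over Z this has rank 4, with invariant factors (1,1,1,1).

Computing H_k = (kernel of ∂_k) / (image of ∂_{k+1}):

  H_0: rank C_0 − rank ∂_1 = 5 − 4 = 1, and the invariant factors of ∂_1 are all 1, so H_0 ≅ Z.
  H_1: rank ker ∂_1 − rank ∂_2 = (5 − 4) − 0 = 1, and there is no ∂_2, so H_1 ≅ Z.

As a check, the Euler characteristic is 5 − 5 = 0, which agrees with 1 − 1 = 0.
(K is a triangulation of the circle S^1.)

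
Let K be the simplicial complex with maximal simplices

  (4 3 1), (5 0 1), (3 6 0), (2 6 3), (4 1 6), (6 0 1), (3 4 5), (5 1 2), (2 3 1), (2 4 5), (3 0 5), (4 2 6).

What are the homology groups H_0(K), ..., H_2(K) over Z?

H_0 = Z,  H_1 = Z/2,  H_2 = 0.

Fix the vertex order 0 < 1 < 2 < 3 < 4 < 5 < 6 and write every simplex with vertices in increasing order. Then dim K = 2 and the simplices of K are:

  0-simplices (7): [0], [1], [2], [3], [4], [5], [6]
  1-simplices (18): [0,1], [0,3], [0,5], [0,6], [1,2], [1,3], [1,4], [1,5], [1,6], [2,3], [2,4], [2,5], [2,6], [3,4], [3,5], [3,6], [4,5], [4,6]
  2-simplices (12): [0,1,5], [0,1,6], [0,3,5], [0,3,6], [1,2,3], [1,2,5], [1,3,4], [1,4,6], [2,3,6], [2,4,5], [2,4,6], [3,4,5]

so the chain groups are C_0 ≅ Z^7, C_1 ≅ Z^18, C_2 ≅ Z^12.

Boundary ∂_1: C_1 → C_0 maps an edge to its endpoints' difference, ∂[p,q] = q − p.
The resulting 7×18 matrix has rank 6, and its Smith normal form has invariant factors (1,1,1,1,1,1).

Boundary ∂_2: C_2 → C_1 maps a triangle to the signed sum of its edges. For instance
  ∂[2,4,5] = [4,5] − [2,5] + [2,4],
  ∂[1,4,6] = [4,6] − [1,6] + [1,4].
The resulting 18×12 matrix has rank 12, and its Smith normal form has invariant factors (1,1,1,1,1,1,1,1,1,1,1,2).

Reading off H_k = ker ∂_k / im ∂_{k+1}:

  H_0: rank C_0 − rank ∂_1 = 7 − 6 = 1, and the invariant factors of ∂_1 are all 1, so H_0 ≅ Z.
  H_1: rank ker ∂_1 − rank ∂_2 = (18 − 6) − 12 = 0, and ∂_2 has invariant factor 2 > 1, so H_1 ≅ Z/2.
  H_2: rank ker ∂_2 − rank ∂_3 = (12 − 12) − 0 = 0, and there is no ∂_3, so H_2 ≅ 0.

As a check, the Euler characteristic is 7 − 18 + 12 = 1, which agrees with 1 − 0 + 0 = 1.
(K is a triangulation of the real projective plane RP^2.)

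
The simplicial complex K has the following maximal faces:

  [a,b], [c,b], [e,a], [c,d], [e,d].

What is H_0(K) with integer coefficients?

Take the total order a < b < c < d < e on the vertex set. Then K (dimension 1) consists of the simplices:

  0-simplices (5): a, b, c, d, e
  1-simplices (5): ab, ae, bc, cd, de

giving chain groups C_0 ≅ Z^5, C_1 ≅ Z^5.

The boundary map ∂_1: C_1 → C_0 sends each edge [p,q] (with p < q) to q − p. For instance
  ∂de = e − d.
The 5×5 boundary matrix has rank 4 and Smith normal form diag(1,1,1,1).

Now H_k = ker ∂_k / im ∂_{k+1}, so:

  H_0: rank C_0 − rank ∂_1 = 5 − 4 = 1, and the invariant factors of ∂_1 are all 1, so H_0 ≅ Z.

(K is a triangulation of the circle S^1.)

H_0 = Z.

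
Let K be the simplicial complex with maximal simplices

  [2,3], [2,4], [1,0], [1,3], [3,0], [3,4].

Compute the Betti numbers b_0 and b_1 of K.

b_0 = 1, b_1 = 2.

Order the vertices as 0 < 1 < 2 < 3 < 4. Listing each simplex with vertices in this order, K has dimension 1 with simplices:

  0-simplices (5): [0], [1], [2], [3], [4]
  1-simplices (6): [0,1], [0,3], [1,3], [2,3], [2,4], [3,4]

giving chain groups C_0 ≅ Z^5, C_1 ≅ Z^6.

The boundary map ∂_1: C_1 → C_0 sends each edge [p,q] (with p < q) to q − p. For instance
  ∂[1,3] = [3] − [1].
The 5×6 boundary matrix has rank 4 and Smith normal form diag(1,1,1,1).

From H_k ≅ ker(∂_k) / im(∂_{k+1}) we obtain:

  H_0: rank C_0 − rank ∂_1 = 5 − 4 = 1, and the invariant factors of ∂_1 are all 1, so H_0 = Z.
  H_1: rank ker ∂_1 − rank ∂_2 = (6 − 4) − 0 = 2, and there is no ∂_2, so H_1 = Z^2.

As a check, the Euler characteristic is 5 − 6 = -1, which agrees with 1 − 2 = -1.
(K is a triangulation of a wedge of 2 circles.)

Hence the Betti numbers are b_0 = 1, b_1 = 2.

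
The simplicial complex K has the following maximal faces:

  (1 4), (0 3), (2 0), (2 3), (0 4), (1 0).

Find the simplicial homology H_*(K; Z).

H_0 = Z,  H_1 = Z^2.

Fix the vertex order 0 < 1 < 2 < 3 < 4 and write every simplex with vertices in increasing order. Then dim K = 1 and the simplices of K are:

  0-simplices (5): [0], [1], [2], [3], [4]
  1-simplices (6): [0,1], [0,2], [0,3], [0,4], [1,4], [2,3]

giving chain groups C_0 ≅ Z^5, C_1 ≅ Z^6.

The boundary map ∂_1: C_1 → C_0 sends each edge [p,q] (with p < q) to q − p. For instance
  ∂[0,3] = [3] − [0].
The resulting 5×6 matrix has rank 4, and its Smith normal form has invariant factors (1,1,1,1).

Now H_k = ker ∂_k / im ∂_{k+1}, so:

  H_0: rank C_0 − rank ∂_1 = 5 − 4 = 1, and the invariant factors of ∂_1 are all 1, so H_0 = Z.
  H_1: rank ker ∂_1 − rank ∂_2 = (6 − 4) − 0 = 2, and there is no ∂_2, so H_1 = Z^2.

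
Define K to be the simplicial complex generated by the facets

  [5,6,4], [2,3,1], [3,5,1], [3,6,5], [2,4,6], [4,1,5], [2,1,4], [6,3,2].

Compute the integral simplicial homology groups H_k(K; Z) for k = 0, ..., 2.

H_0 ≅ Z,  H_1 = 0,  H_2 ≅ Z.

Take the total order 1 < 2 < 3 < 4 < 5 < 6 on the vertex set. Then K (dimension 2) consists of the simplices:

  0-simplices (6): [1], [2], [3], [4], [5], [6]
  1-simplices (12): [1,2], [1,3], [1,4], [1,5], [2,3], [2,4], [2,6], [3,5], [3,6], [4,5], [4,6], [5,6]
  2-simplices (8): [1,2,3], [1,2,4], [1,3,5], [1,4,5], [2,3,6], [2,4,6], [3,5,6], [4,5,6]

giving chain groups C_0 ≅ Z^6, C_1 ≅ Z^12, C_2 ≅ Z^8.

The boundary map ∂_1: C_1 → C_0 is given by ∂[p,q] = [q] − [p]. For instance
  ∂[4,6] = [6] − [4].
As a 6×12 matrix over Z this has rank 5, with invariant factors (1,1,1,1,1).

The boundary map ∂_2: C_2 → C_1 sends each 2-simplex [p,q,r] to [q,r] − [p,r] + [p,q]. For instance
  ∂[1,4,5] = [4,5] − [1,5] + [1,4],
  ∂[2,4,6] = [4,6] − [2,6] + [2,4].
As a 12×8 matrix over Z this has rank 7, with invariant factors (1,1,1,1,1,1,1).

Computing H_k = (kernel of ∂_k) / (image of ∂_{k+1}):

  H_0: rank C_0 − rank ∂_1 = 6 − 5 = 1, and the invariant factors of ∂_1 are all 1, so H_0 = Z.
  H_1: rank ker ∂_1 − rank ∂_2 = (12 − 5) − 7 = 0, and the invariant factors of ∂_2 are all 1, so H_1 = 0.
  H_2: rank ker ∂_2 − rank ∂_3 = (8 − 7) − 0 = 1, and there is no ∂_3, so H_2 = Z.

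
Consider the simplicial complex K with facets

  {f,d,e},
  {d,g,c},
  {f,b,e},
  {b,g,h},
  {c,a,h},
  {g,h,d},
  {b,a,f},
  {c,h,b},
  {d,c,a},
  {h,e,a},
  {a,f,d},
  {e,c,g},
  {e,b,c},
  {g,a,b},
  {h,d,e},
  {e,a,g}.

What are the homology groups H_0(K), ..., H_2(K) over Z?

H_0 ≅ Z,  H_1 ≅ Z^2,  H_2 ≅ Z.

Take the total order a < b < c < d < e < f < g < h on the vertex set. Then K (dimension 2) consists of the simplices:

  0-simplices (8): a, b, c, d, e, f, g, h
  1-simplices (24): ab, ac, ad, ae, af, ag, ah, bc, be, bf, bg, bh, cd, ce, cg, ch, de, df, dg, dh, ef, eg, eh, gh
  2-simplices (16): abf, abg, acd, ach, adf, aeg, aeh, bce, bch, bef, bgh, cdg, ceg, def, deh, dgh

so the chain groups are C_0 ≅ Z^8, C_1 ≅ Z^24, C_2 ≅ Z^16.

∂_1: C_1 → C_0 is given by ∂[p,q] = [q] − [p].
This gives a 8×24 integer matrix of rank 7; reducing to Smith normal form yields diagonal entries (1,1,1,1,1,1,1).

Boundary ∂_2: C_2 → C_1 maps a triangle to the signed sum of its edges. For instance
  ∂acd = cd − ad + ac,
  ∂abf = bf − af + ab.
This gives a 24×16 integer matrix of rank 15; reducing to Smith normal form yields diagonal entries (1,1,1,1,1,1,1,1,1,1,1,1,1,1,1).

Computing H_k = (kernel of ∂_k) / (image of ∂_{k+1}):

  H_0: rank C_0 − rank ∂_1 = 8 − 7 = 1, and the invariant factors of ∂_1 are all 1, so H_0 = Z.
  H_1: rank ker ∂_1 − rank ∂_2 = (24 − 7) − 15 = 2, and the invariant factors of ∂_2 are all 1, so H_1 = Z^2.
  H_2: rank ker ∂_2 − rank ∂_3 = (16 − 15) − 0 = 1, and there is no ∂_3, so H_2 = Z.

As a check, the Euler characteristic is 8 − 24 + 16 = 0, which agrees with 1 − 2 + 1 = 0.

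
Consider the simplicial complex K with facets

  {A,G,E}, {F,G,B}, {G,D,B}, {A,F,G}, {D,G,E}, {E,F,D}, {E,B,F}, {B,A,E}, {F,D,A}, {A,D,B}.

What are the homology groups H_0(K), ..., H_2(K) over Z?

H_0 ≅ Z,  H_1 ≅ Z/2,  H_2 = 0.

Order the vertices as A < B < D < E < F < G. Listing each simplex with vertices in this order, K has dimension 2 with simplices:

  0-simplices (6): A, B, D, E, F, G
  1-simplices (15): AB, AD, AE, AF, AG, BD, BE, BF, BG, DE, DF, DG, EF, EG, FG
  2-simplices (10): ABD, ABE, ADF, AEG, AFG, BDG, BEF, BFG, DEF, DEG

Hence C_0 ≅ Z^6, C_1 ≅ Z^15, C_2 ≅ Z^10.

∂_1: C_1 → C_0 is given by ∂[p,q] = [q] − [p]. For instance
  ∂AE = E − A.
This gives a 6×15 integer matrix of rank 5; reducing to Smith normal form yields diagonal entries (1,1,1,1,1).

Boundary ∂_2: C_2 → C_1 sends each 2-simplex [p,q,r] to [q,r] − [p,r] + [p,q]. For instance
  ∂ADF = DF − AF + AD,
  ∂AFG = FG − AG + AF.
The 15×10 boundary matrix has rank 10 and Smith normal form diag(1,1,1,1,1,1,1,1,1,2).

Now H_k = ker ∂_k / im ∂_{k+1}, so:

  H_0: rank C_0 − rank ∂_1 = 6 − 5 = 1, and the invariant factors of ∂_1 are all 1, so H_0 = Z.
  H_1: rank ker ∂_1 − rank ∂_2 = (15 − 5) − 10 = 0, and ∂_2 has invariant factor 2 > 1, so H_1 = Z/2.
  H_2: rank ker ∂_2 − rank ∂_3 = (10 − 10) − 0 = 0, and there is no ∂_3, so H_2 = 0.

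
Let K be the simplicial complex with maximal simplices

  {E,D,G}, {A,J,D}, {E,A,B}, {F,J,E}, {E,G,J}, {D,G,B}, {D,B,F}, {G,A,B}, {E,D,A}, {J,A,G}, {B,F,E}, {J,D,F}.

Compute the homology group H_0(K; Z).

Order the vertices as A < B < D < E < F < G < J. Listing each simplex with vertices in this order, K has dimension 2 with simplices:

  0-simplices (7): A, B, D, E, F, G, J
  1-simplices (18): AB, AD, AE, AG, AJ, BD, BE, BF, BG, DE, DF, DG, DJ, EF, EG, EJ, FJ, GJ
  2-simplices (12): ABE, ABG, ADE, ADJ, AGJ, BDF, BDG, BEF, DEG, DFJ, EFJ, EGJ

so the chain groups are C_0 ≅ Z^7, C_1 ≅ Z^18, C_2 ≅ Z^12.

∂_1: C_1 → C_0 is given by ∂[p,q] = [q] − [p]. For instance
  ∂BE = E − B.
This gives a 7×18 integer matrix of rank 6; reducing to Smith normal form yields diagonal entries (1,1,1,1,1,1).

Boundary ∂_2: C_2 → C_1 acts by ∂[p,q,r] = [q,r] − [p,r] + [p,q]. For instance
  ∂BDG = DG − BG + BD,
  ∂BEF = EF − BF + BE.
The resulting 18×12 matrix has rank 12, and its Smith normal form has invariant factors (1,1,1,1,1,1,1,1,1,1,1,2).

Computing H_k = (kernel of ∂_k) / (image of ∂_{k+1}):

  H_0: rank C_0 − rank ∂_1 = 7 − 6 = 1, and the invariant factors of ∂_1 are all 1, so H_0 ≅ Z.

(K is a triangulation of the real projective plane RP^2.)

H_0 ≅ Z.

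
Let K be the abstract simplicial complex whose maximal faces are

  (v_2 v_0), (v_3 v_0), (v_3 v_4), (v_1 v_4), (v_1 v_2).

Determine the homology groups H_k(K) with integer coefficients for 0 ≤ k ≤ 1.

H_0 ≅ Z,  H_1 ≅ Z.

Take the total order v_0 < v_1 < v_2 < v_3 < v_4 on the vertex set. Then K (dimension 1) consists of the simplices:

  0-simplices (5): [v_0], [v_1], [v_2], [v_3], [v_4]
  1-simplices (5): [v_0,v_2], [v_0,v_3], [v_1,v_2], [v_1,v_4], [v_3,v_4]

so the chain groups are C_0 ≅ Z^5, C_1 ≅ Z^5.

∂_1: C_1 → C_0 sends each edge [p,q] (with p < q) to q − p. For instance
  ∂[v_1,v_2] = [v_2] − [v_1].
The resulting 5×5 matrix has rank 4, and its Smith normal form has invariant factors (1,1,1,1).

Reading off H_k = ker ∂_k / im ∂_{k+1}:

  H_0: rank C_0 − rank ∂_1 = 5 − 4 = 1, and the invariant factors of ∂_1 are all 1, so H_0 ≅ Z.
  H_1: rank ker ∂_1 − rank ∂_2 = (5 − 4) − 0 = 1, and there is no ∂_2, so H_1 ≅ Z.

(K is a triangulation of the circle S^1.)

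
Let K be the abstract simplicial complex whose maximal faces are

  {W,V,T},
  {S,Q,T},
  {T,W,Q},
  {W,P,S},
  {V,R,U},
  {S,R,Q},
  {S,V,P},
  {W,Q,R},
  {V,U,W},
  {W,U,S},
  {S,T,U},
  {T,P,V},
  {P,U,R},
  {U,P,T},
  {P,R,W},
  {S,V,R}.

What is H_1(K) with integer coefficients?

K has 8 vertices, 24 edges, 16 triangles.
rank ∂_1 = 7, rank ∂_2 = 15 ⇒ b_1 = 24 − 7 − 15 = 2; all invariant factors of ∂_2 are 1 so no torsion. So H_1 ≅ Z^2.

H_1 ≅ Z^2.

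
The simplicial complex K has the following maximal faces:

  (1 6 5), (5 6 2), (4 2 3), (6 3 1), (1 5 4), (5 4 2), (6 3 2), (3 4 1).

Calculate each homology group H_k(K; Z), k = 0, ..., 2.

H_0 = Z,  H_1 = 0,  H_2 = Z.

Order the vertices as 1 < 2 < 3 < 4 < 5 < 6. Listing each simplex with vertices in this order, K has dimension 2 with simplices:

  0-simplices (6): [1], [2], [3], [4], [5], [6]
  1-simplices (12): [1,3], [1,4], [1,5], [1,6], [2,3], [2,4], [2,5], [2,6], [3,4], [3,6], [4,5], [5,6]
  2-simplices (8): [1,3,4], [1,3,6], [1,4,5], [1,5,6], [2,3,4], [2,3,6], [2,4,5], [2,5,6]

Hence C_0 ≅ Z^6, C_1 ≅ Z^12, C_2 ≅ Z^8.

The boundary map ∂_1: C_1 → C_0 is given by ∂[p,q] = [q] − [p]. For instance
  ∂[1,5] = [5] − [1].
The resulting 6×12 matrix has rank 5, and its Smith normal form has invariant factors (1,1,1,1,1).

The boundary map ∂_2: C_2 → C_1 maps a triangle to the signed sum of its edges. For instance
  ∂[1,4,5] = [4,5] − [1,5] + [1,4],
  ∂[2,3,6] = [3,6] − [2,6] + [2,3].
The 12×8 boundary matrix has rank 7 and Smith normal form diag(1,1,1,1,1,1,1).

From H_k ≅ ker(∂_k) / im(∂_{k+1}) we obtain:

  H_0: rank C_0 − rank ∂_1 = 6 − 5 = 1, and the invariant factors of ∂_1 are all 1, so H_0 ≅ Z.
  H_1: rank ker ∂_1 − rank ∂_2 = (12 − 5) − 7 = 0, and the invariant factors of ∂_2 are all 1, so H_1 ≅ 0.
  H_2: rank ker ∂_2 − rank ∂_3 = (8 − 7) − 0 = 1, and there is no ∂_3, so H_2 ≅ Z.

As a check, the Euler characteristic is 6 − 12 + 8 = 2, which agrees with 1 − 0 + 1 = 2.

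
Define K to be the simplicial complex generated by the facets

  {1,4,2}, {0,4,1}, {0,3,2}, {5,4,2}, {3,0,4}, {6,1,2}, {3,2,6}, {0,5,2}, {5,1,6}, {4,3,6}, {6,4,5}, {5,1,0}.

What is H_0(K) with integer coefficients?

Order the vertices as 0 < 1 < 2 < 3 < 4 < 5 < 6. Listing each simplex with vertices in this order, K has dimension 2 with simplices:

  0-simplices (7): [0], [1], [2], [3], [4], [5], [6]
  1-simplices (18): [0,1], [0,2], [0,3], [0,4], [0,5], [1,2], [1,4], [1,5], [1,6], [2,3], [2,4], [2,5], [2,6], [3,4], [3,6], [4,5], [4,6], [5,6]
  2-simplices (12): [0,1,4], [0,1,5], [0,2,3], [0,2,5], [0,3,4], [1,2,4], [1,2,6], [1,5,6], [2,3,6], [2,4,5], [3,4,6], [4,5,6]

giving chain groups C_0 ≅ Z^7, C_1 ≅ Z^18, C_2 ≅ Z^12.

The boundary map ∂_1: C_1 → C_0 sends each edge [p,q] (with p < q) to q − p. For instance
  ∂[2,5] = [5] − [2].
As a 7×18 matrix over Z this has rank 6, with invariant factors (1,1,1,1,1,1).

The boundary map ∂_2: C_2 → C_1 maps a triangle to the signed sum of its edges. For instance
  ∂[1,2,4] = [2,4] − [1,4] + [1,2],
  ∂[2,3,6] = [3,6] − [2,6] + [2,3].
This gives a 18×12 integer matrix of rank 12; reducing to Smith normal form yields diagonal entries (1,1,1,1,1,1,1,1,1,1,1,2).

Reading off H_k = ker ∂_k / im ∂_{k+1}:

  H_0: rank C_0 − rank ∂_1 = 7 − 6 = 1, and the invariant factors of ∂_1 are all 1, so H_0 = Z.

(K is a triangulation of the real projective plane RP^2.)

H_0 = Z.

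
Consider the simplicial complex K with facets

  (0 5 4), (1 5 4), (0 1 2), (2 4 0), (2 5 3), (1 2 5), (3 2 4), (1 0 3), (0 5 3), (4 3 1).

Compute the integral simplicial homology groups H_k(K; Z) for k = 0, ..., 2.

K has 6 vertices, 15 edges, 10 triangles.
rank ∂_0 = 0, rank ∂_1 = 5 ⇒ b_0 = 6 − 0 − 5 = 1; all invariant factors of ∂_1 are 1 so no torsion. So H_0 = Z.
rank ∂_1 = 5, rank ∂_2 = 10 ⇒ b_1 = 15 − 5 − 10 = 0; ∂_2 has invariant factor(s) [2] giving torsion. So H_1 = Z/2Z.
rank ∂_2 = 10, rank ∂_3 = 0 ⇒ b_2 = 10 − 10 − 0 = 0. So H_2 = 0.

H_0 = Z,  H_1 = Z/2Z,  H_2 = 0.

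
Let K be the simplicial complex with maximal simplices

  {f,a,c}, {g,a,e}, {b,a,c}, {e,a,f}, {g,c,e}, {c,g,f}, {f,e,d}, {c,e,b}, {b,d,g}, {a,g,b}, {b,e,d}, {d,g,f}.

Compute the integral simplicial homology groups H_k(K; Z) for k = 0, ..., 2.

H_0 ≅ Z,  H_1 ≅ Z_2,  H_2 = 0.

K has 7 vertices, 18 edges, 12 triangles.
rank ∂_0 = 0, rank ∂_1 = 6 ⇒ b_0 = 7 − 0 − 6 = 1; all invariant factors of ∂_1 are 1 so no torsion. So H_0 = Z.
rank ∂_1 = 6, rank ∂_2 = 12 ⇒ b_1 = 18 − 6 − 12 = 0; ∂_2 has invariant factor(s) [2] giving torsion. So H_1 = Z_2.
rank ∂_2 = 12, rank ∂_3 = 0 ⇒ b_2 = 12 − 12 − 0 = 0. So H_2 = 0.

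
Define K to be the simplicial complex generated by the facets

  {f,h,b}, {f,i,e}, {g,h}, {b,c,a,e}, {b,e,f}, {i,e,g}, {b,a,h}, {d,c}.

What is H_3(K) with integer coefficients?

H_3 = 0.

Order the vertices as a < b < c < d < e < f < g < h < i. Listing each simplex with vertices in this order, K has dimension 3 with simplices:

  0-simplices (9): a, b, c, d, e, f, g, h, i
  1-simplices (17): ab, ac, ae, ah, bc, be, bf, bh, cd, ce, ef, eg, ei, fh, fi, gh, gi
  2-simplices (9): abc, abe, abh, ace, bce, bef, bfh, efi, egi
  3-simplices (1): abce

Hence C_0 ≅ Z^9, C_1 ≅ Z^17, C_2 ≅ Z^9, C_3 ≅ Z^1.

Boundary ∂_1: C_1 → C_0 maps an edge to its endpoints' difference, ∂[p,q] = q − p.
The resulting 9×17 matrix has rank 8, and its Smith normal form has invariant factors (1,1,1,1,1,1,1,1).

The boundary map ∂_2: C_2 → C_1 sends each 2-simplex [p,q,r] to [q,r] − [p,r] + [p,q]. For instance
  ∂bfh = fh − bh + bf,
  ∂efi = fi − ei + ef.
The resulting 17×9 matrix has rank 8, and its Smith normal form has invariant factors (1,1,1,1,1,1,1,1).

∂_3: C_3 → C_2 sends each 3-simplex σ to the alternating sum Σ_i (−1)^i (σ with its i-th vertex removed). For instance
  ∂abce = bce − ace + abe − abc.
This gives a 9×1 integer matrix of rank 1; reducing to Smith normal form yields diagonal entries (1).

From H_k ≅ ker(∂_k) / im(∂_{k+1}) we obtain:

  H_3: rank ker ∂_3 − rank ∂_4 = (1 − 1) − 0 = 0, and there is no ∂_4, so H_3 ≅ 0.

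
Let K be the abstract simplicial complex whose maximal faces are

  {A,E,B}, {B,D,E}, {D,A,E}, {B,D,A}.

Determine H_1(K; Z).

H_1 ≅ 0.

Fix the vertex order A < B < D < E and write every simplex with vertices in increasing order. Then dim K = 2 and the simplices of K are:

  0-simplices (4): A, B, D, E
  1-simplices (6): AB, AD, AE, BD, BE, DE
  2-simplices (4): ABD, ABE, ADE, BDE

Hence C_0 ≅ Z^4, C_1 ≅ Z^6, C_2 ≅ Z^4.

The boundary map ∂_1: C_1 → C_0 maps an edge to its endpoints' difference, ∂[p,q] = q − p.
As a 4×6 matrix over Z this has rank 3, with invariant factors (1,1,1).

Boundary ∂_2: C_2 → C_1 acts by ∂[p,q,r] = [q,r] − [p,r] + [p,q]. For instance
  ∂ABE = BE − AE + AB,
  ∂ABD = BD − AD + AB.
The 6×4 boundary matrix has rank 3 and Smith normal form diag(1,1,1).

From H_k ≅ ker(∂_k) / im(∂_{k+1}) we obtain:

  H_1: rank ker ∂_1 − rank ∂_2 = (6 − 3) − 3 = 0, and the invariant factors of ∂_2 are all 1, so H_1 = 0.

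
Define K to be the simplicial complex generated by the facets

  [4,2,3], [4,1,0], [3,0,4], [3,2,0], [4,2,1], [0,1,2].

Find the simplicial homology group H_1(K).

Order the vertices as 0 < 1 < 2 < 3 < 4. Listing each simplex with vertices in this order, K has dimension 2 with simplices:

  0-simplices (5): [0], [1], [2], [3], [4]
  1-simplices (9): [0,1], [0,2], [0,3], [0,4], [1,2], [1,4], [2,3], [2,4], [3,4]
  2-simplices (6): [0,1,2], [0,1,4], [0,2,3], [0,3,4], [1,2,4], [2,3,4]

giving chain groups C_0 ≅ Z^5, C_1 ≅ Z^9, C_2 ≅ Z^6.

The boundary map ∂_1: C_1 → C_0 maps an edge to its endpoints' difference, ∂[p,q] = q − p. For instance
  ∂[3,4] = [4] − [3].
As a 5×9 matrix over Z this has rank 4, with invariant factors (1,1,1,1).

The boundary map ∂_2: C_2 → C_1 acts by ∂[p,q,r] = [q,r] − [p,r] + [p,q]. For instance
  ∂[0,1,2] = [1,2] − [0,2] + [0,1],
  ∂[0,3,4] = [3,4] − [0,4] + [0,3].
As a 9×6 matrix over Z this has rank 5, with invariant factors (1,1,1,1,1).

Reading off H_k = ker ∂_k / im ∂_{k+1}:

  H_1: rank ker ∂_1 − rank ∂_2 = (9 − 4) − 5 = 0, and the invariant factors of ∂_2 are all 1, so H_1 = 0.

H_1 ≅ 0.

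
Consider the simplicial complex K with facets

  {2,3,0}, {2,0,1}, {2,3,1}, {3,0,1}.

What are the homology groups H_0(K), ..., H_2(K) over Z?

Order the vertices as 0 < 1 < 2 < 3. Listing each simplex with vertices in this order, K has dimension 2 with simplices:

  0-simplices (4): [0], [1], [2], [3]
  1-simplices (6): [0,1], [0,2], [0,3], [1,2], [1,3], [2,3]
  2-simplices (4): [0,1,2], [0,1,3], [0,2,3], [1,2,3]

giving chain groups C_0 ≅ Z^4, C_1 ≅ Z^6, C_2 ≅ Z^4.

∂_1: C_1 → C_0 sends each edge [p,q] (with p < q) to q − p.
As a 4×6 matrix over Z this has rank 3, with invariant factors (1,1,1).

Boundary ∂_2: C_2 → C_1 maps a triangle to the signed sum of its edges. For instance
  ∂[0,1,3] = [1,3] − [0,3] + [0,1],
  ∂[1,2,3] = [2,3] − [1,3] + [1,2].
The 6×4 boundary matrix has rank 3 and Smith normal form diag(1,1,1).

From H_k ≅ ker(∂_k) / im(∂_{k+1}) we obtain:

  H_0: rank C_0 − rank ∂_1 = 4 − 3 = 1, and the invariant factors of ∂_1 are all 1, so H_0 ≅ Z.
  H_1: rank ker ∂_1 − rank ∂_2 = (6 − 3) − 3 = 0, and the invariant factors of ∂_2 are all 1, so H_1 ≅ 0.
  H_2: rank ker ∂_2 − rank ∂_3 = (4 − 3) − 0 = 1, and there is no ∂_3, so H_2 ≅ Z.

As a check, the Euler characteristic is 4 − 6 + 4 = 2, which agrees with 1 − 0 + 1 = 2.

H_0 = Z,  H_1 = 0,  H_2 = Z.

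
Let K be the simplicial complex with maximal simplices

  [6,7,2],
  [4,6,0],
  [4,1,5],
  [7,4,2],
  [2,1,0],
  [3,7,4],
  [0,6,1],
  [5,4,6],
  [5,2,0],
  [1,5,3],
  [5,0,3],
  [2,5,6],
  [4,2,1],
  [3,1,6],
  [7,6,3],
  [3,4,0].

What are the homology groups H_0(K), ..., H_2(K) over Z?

We work with the vertex ordering 0 < 1 < 2 < 3 < 4 < 5 < 6 < 7. The simplices of K, each written with vertices in increasing order, are:

  0-simplices (8): [0], [1], [2], [3], [4], [5], [6], [7]
  1-simplices (24): (24 of them)
  2-simplices (16): [0,1,2], [0,1,6], [0,2,5], [0,3,4], [0,3,5], [0,4,6], [1,2,4], [1,3,5], [1,3,6], [1,4,5], [2,4,7], [2,5,6], [2,6,7], [3,4,7], [3,6,7], [4,5,6]

Hence C_0 ≅ Z^8, C_1 ≅ Z^24, C_2 ≅ Z^16.

Boundary ∂_1: C_1 → C_0 maps an edge to its endpoints' difference, ∂[p,q] = q − p. For instance
  ∂[2,7] = [7] − [2].
The resulting 8×24 matrix has rank 7, and its Smith normal form has invariant factors (1,1,1,1,1,1,1).

Boundary ∂_2: C_2 → C_1 sends each 2-simplex [p,q,r] to [q,r] − [p,r] + [p,q]. For instance
  ∂[2,5,6] = [5,6] − [2,6] + [2,5],
  ∂[1,2,4] = [2,4] − [1,4] + [1,2].
The resulting 24×16 matrix has rank 15, and its Smith normal form has invariant factors (1,1,1,1,1,1,1,1,1,1,1,1,1,1,1).

Now H_k = ker ∂_k / im ∂_{k+1}, so:

  H_0: rank C_0 − rank ∂_1 = 8 − 7 = 1, and the invariant factors of ∂_1 are all 1, so H_0 = Z.
  H_1: rank ker ∂_1 − rank ∂_2 = (24 − 7) − 15 = 2, and the invariant factors of ∂_2 are all 1, so H_1 = Z^2.
  H_2: rank ker ∂_2 − rank ∂_3 = (16 − 15) − 0 = 1, and there is no ∂_3, so H_2 = Z.

H_0 ≅ Z,  H_1 ≅ Z^2,  H_2 ≅ Z.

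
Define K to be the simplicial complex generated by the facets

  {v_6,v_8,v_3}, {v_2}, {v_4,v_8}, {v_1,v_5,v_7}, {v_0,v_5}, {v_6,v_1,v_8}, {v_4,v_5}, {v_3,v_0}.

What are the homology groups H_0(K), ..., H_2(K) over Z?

H_0 = Z^2,  H_1 = Z^2,  H_2 = 0.

We work with the vertex ordering v_0 < v_1 < v_2 < v_3 < v_4 < v_5 < v_6 < v_7 < v_8. The simplices of K, each written with vertices in increasing order, are:

  0-simplices (9): [v_0], [v_1], [v_2], [v_3], [v_4], [v_5], [v_6], [v_7], [v_8]
  1-simplices (12): [v_0,v_3], [v_0,v_5], [v_1,v_5], [v_1,v_6], [v_1,v_7], [v_1,v_8], [v_3,v_6], [v_3,v_8], [v_4,v_5], [v_4,v_8], [v_5,v_7], [v_6,v_8]
  2-simplices (3): [v_1,v_5,v_7], [v_1,v_6,v_8], [v_3,v_6,v_8]

Hence C_0 ≅ Z^9, C_1 ≅ Z^12, C_2 ≅ Z^3.

∂_1: C_1 → C_0 is given by ∂[p,q] = [q] − [p]. For instance
  ∂[v_1,v_5] = [v_5] − [v_1].
As a 9×12 matrix over Z this has rank 7, with invariant factors (1,1,1,1,1,1,1).

∂_2: C_2 → C_1 sends each 2-simplex [p,q,r] to [q,r] − [p,r] + [p,q]. For instance
  ∂[v_1,v_6,v_8] = [v_6,v_8] − [v_1,v_8] + [v_1,v_6],
  ∂[v_3,v_6,v_8] = [v_6,v_8] − [v_3,v_8] + [v_3,v_6].
The resulting 12×3 matrix has rank 3, and its Smith normal form has invariant factors (1,1,1).

From H_k ≅ ker(∂_k) / im(∂_{k+1}) we obtain:

  H_0: rank C_0 − rank ∂_1 = 9 − 7 = 2, and the invariant factors of ∂_1 are all 1, so H_0 = Z^2.
  H_1: rank ker ∂_1 − rank ∂_2 = (12 − 7) − 3 = 2, and the invariant factors of ∂_2 are all 1, so H_1 = Z^2.
  H_2: rank ker ∂_2 − rank ∂_3 = (3 − 3) − 0 = 0, and there is no ∂_3, so H_2 = 0.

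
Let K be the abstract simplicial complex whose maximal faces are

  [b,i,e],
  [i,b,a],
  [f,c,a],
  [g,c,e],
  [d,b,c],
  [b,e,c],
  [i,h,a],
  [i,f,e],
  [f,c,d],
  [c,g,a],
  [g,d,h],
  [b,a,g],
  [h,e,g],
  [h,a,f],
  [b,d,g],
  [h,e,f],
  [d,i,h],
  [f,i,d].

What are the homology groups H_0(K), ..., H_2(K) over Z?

Fix the vertex order a < b < c < d < e < f < g < h < i and write every simplex with vertices in increasing order. Then dim K = 2 and the simplices of K are:

  0-simplices (9): a, b, c, d, e, f, g, h, i
  1-simplices (27): ab, ac, af, ag, ah, ai, bc, bd, be, bg, bi, cd, ce, cf, cg, df, dg, dh, di, ef, eg, eh, ei, fh, fi, gh, hi
  2-simplices (18): abg, abi, acf, acg, afh, ahi, bcd, bce, bdg, bei, cdf, ceg, dfi, dgh, dhi, efh, efi, egh

Hence C_0 ≅ Z^9, C_1 ≅ Z^27, C_2 ≅ Z^18.

Boundary ∂_1: C_1 → C_0 sends each edge [p,q] (with p < q) to q − p.
The 9×27 boundary matrix has rank 8 and Smith normal form diag(1,1,1,1,1,1,1,1).

The boundary map ∂_2: C_2 → C_1 acts by ∂[p,q,r] = [q,r] − [p,r] + [p,q]. For instance
  ∂afh = fh − ah + af,
  ∂bce = ce − be + bc.
This gives a 27×18 integer matrix of rank 18; reducing to Smith normal form yields diagonal entries (1,1,1,1,1,1,1,1,1,1,1,1,1,1,1,1,1,2).

Computing H_k = (kernel of ∂_k) / (image of ∂_{k+1}):

  H_0: rank C_0 − rank ∂_1 = 9 − 8 = 1, and the invariant factors of ∂_1 are all 1, so H_0 ≅ Z.
  H_1: rank ker ∂_1 − rank ∂_2 = (27 − 8) − 18 = 1, and ∂_2 has invariant factor 2 > 1, so H_1 ≅ Z ⊕ Z/2.
  H_2: rank ker ∂_2 − rank ∂_3 = (18 − 18) − 0 = 0, and there is no ∂_3, so H_2 ≅ 0.

H_0 ≅ Z,  H_1 ≅ Z ⊕ Z/2,  H_2 = 0.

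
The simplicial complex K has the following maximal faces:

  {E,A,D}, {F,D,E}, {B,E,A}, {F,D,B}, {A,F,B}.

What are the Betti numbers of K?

b_0 = 1, b_1 = 1, b_2 = 0.

We work with the vertex ordering A < B < D < E < F. The simplices of K, each written with vertices in increasing order, are:

  0-simplices (5): A, B, D, E, F
  1-simplices (10): AB, AD, AE, AF, BD, BE, BF, DE, DF, EF
  2-simplices (5): ABE, ABF, ADE, BDF, DEF

Hence C_0 ≅ Z^5, C_1 ≅ Z^10, C_2 ≅ Z^5.

The boundary map ∂_1: C_1 → C_0 maps an edge to its endpoints' difference, ∂[p,q] = q − p. For instance
  ∂AB = B − A.
As a 5×10 matrix over Z this has rank 4, with invariant factors (1,1,1,1).

∂_2: C_2 → C_1 sends each 2-simplex [p,q,r] to [q,r] − [p,r] + [p,q]. For instance
  ∂DEF = EF − DF + DE,
  ∂ABE = BE − AE + AB.
The 10×5 boundary matrix has rank 5 and Smith normal form diag(1,1,1,1,1).

Computing H_k = (kernel of ∂_k) / (image of ∂_{k+1}):

  H_0: rank C_0 − rank ∂_1 = 5 − 4 = 1, and the invariant factors of ∂_1 are all 1, so H_0 = Z.
  H_1: rank ker ∂_1 − rank ∂_2 = (10 − 4) − 5 = 1, and the invariant factors of ∂_2 are all 1, so H_1 = Z.
  H_2: rank ker ∂_2 − rank ∂_3 = (5 − 5) − 0 = 0, and there is no ∂_3, so H_2 = 0.

Hence the Betti numbers are b_0 = 1, b_1 = 1, b_2 = 0.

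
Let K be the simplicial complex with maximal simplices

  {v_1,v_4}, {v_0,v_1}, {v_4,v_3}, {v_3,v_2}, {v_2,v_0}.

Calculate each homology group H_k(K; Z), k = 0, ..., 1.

H_0 ≅ Z,  H_1 ≅ Z.

Fix the vertex order v_0 < v_1 < v_2 < v_3 < v_4 and write every simplex with vertices in increasing order. Then dim K = 1 and the simplices of K are:

  0-simplices (5): [v_0], [v_1], [v_2], [v_3], [v_4]
  1-simplices (5): [v_0,v_1], [v_0,v_2], [v_1,v_4], [v_2,v_3], [v_3,v_4]

giving chain groups C_0 ≅ Z^5, C_1 ≅ Z^5.

∂_1: C_1 → C_0 is given by ∂[p,q] = [q] − [p]. For instance
  ∂[v_2,v_3] = [v_3] − [v_2].
The 5×5 boundary matrix has rank 4 and Smith normal form diag(1,1,1,1).

Computing H_k = (kernel of ∂_k) / (image of ∂_{k+1}):

  H_0: rank C_0 − rank ∂_1 = 5 − 4 = 1, and the invariant factors of ∂_1 are all 1, so H_0 ≅ Z.
  H_1: rank ker ∂_1 − rank ∂_2 = (5 − 4) − 0 = 1, and there is no ∂_2, so H_1 ≅ Z.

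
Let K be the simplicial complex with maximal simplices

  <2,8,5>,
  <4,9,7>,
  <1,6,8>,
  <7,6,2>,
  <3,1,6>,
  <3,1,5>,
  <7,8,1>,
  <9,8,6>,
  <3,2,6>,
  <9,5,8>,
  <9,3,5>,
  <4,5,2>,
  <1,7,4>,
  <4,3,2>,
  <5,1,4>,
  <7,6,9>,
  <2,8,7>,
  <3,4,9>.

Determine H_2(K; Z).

H_2 ≅ 0.

Take the total order 1 < 2 < 3 < 4 < 5 < 6 < 7 < 8 < 9 on the vertex set. Then K (dimension 2) consists of the simplices:

  0-simplices (9): [1], [2], [3], [4], [5], [6], [7], [8], [9]
  1-simplices (27): (27 of them)
  2-simplices (18): [1,3,5], [1,3,6], [1,4,5], [1,4,7], [1,6,8], [1,7,8], [2,3,4], [2,3,6], [2,4,5], [2,5,8], [2,6,7], [2,7,8], [3,4,9], [3,5,9], [4,7,9], [5,8,9], [6,7,9], [6,8,9]

giving chain groups C_0 ≅ Z^9, C_1 ≅ Z^27, C_2 ≅ Z^18.

∂_1: C_1 → C_0 is given by ∂[p,q] = [q] − [p].
This gives a 9×27 integer matrix of rank 8; reducing to Smith normal form yields diagonal entries (1,1,1,1,1,1,1,1).

The boundary map ∂_2: C_2 → C_1 maps a triangle to the signed sum of its edges. For instance
  ∂[2,6,7] = [6,7] − [2,7] + [2,6],
  ∂[2,7,8] = [7,8] − [2,8] + [2,7].
This gives a 27×18 integer matrix of rank 18; reducing to Smith normal form yields diagonal entries (1,1,1,1,1,1,1,1,1,1,1,1,1,1,1,1,1,2).

Computing H_k = (kernel of ∂_k) / (image of ∂_{k+1}):

  H_2: rank ker ∂_2 − rank ∂_3 = (18 − 18) − 0 = 0, and there is no ∂_3, so H_2 = 0.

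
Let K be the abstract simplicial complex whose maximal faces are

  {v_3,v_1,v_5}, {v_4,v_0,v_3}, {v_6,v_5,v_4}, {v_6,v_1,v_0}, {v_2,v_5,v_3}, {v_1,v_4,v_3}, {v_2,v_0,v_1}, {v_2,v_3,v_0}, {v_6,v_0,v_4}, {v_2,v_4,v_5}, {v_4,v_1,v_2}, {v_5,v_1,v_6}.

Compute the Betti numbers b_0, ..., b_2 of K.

We work with the vertex ordering v_0 < v_1 < v_2 < v_3 < v_4 < v_5 < v_6. The simplices of K, each written with vertices in increasing order, are:

  0-simplices (7): [v_0], [v_1], [v_2], [v_3], [v_4], [v_5], [v_6]
  1-simplices (18): (18 of them)
  2-simplices (12): (12 of them)

giving chain groups C_0 ≅ Z^7, C_1 ≅ Z^18, C_2 ≅ Z^12.

The boundary map ∂_1: C_1 → C_0 sends each edge [p,q] (with p < q) to q − p. For instance
  ∂[v_1,v_3] = [v_3] − [v_1].
This gives a 7×18 integer matrix of rank 6; reducing to Smith normal form yields diagonal entries (1,1,1,1,1,1).

∂_2: C_2 → C_1 acts by ∂[p,q,r] = [q,r] − [p,r] + [p,q]. For instance
  ∂[v_0,v_1,v_2] = [v_1,v_2] − [v_0,v_2] + [v_0,v_1],
  ∂[v_0,v_1,v_6] = [v_1,v_6] − [v_0,v_6] + [v_0,v_1].
As a 18×12 matrix over Z this has rank 12, with invariant factors (1,1,1,1,1,1,1,1,1,1,1,2).

Computing H_k = (kernel of ∂_k) / (image of ∂_{k+1}):

  H_0: rank C_0 − rank ∂_1 = 7 − 6 = 1, and the invariant factors of ∂_1 are all 1, so H_0 = Z.
  H_1: rank ker ∂_1 − rank ∂_2 = (18 − 6) − 12 = 0, and ∂_2 has invariant factor 2 > 1, so H_1 = Z/2.
  H_2: rank ker ∂_2 − rank ∂_3 = (12 − 12) − 0 = 0, and there is no ∂_3, so H_2 = 0.

As a check, the Euler characteristic is 7 − 18 + 12 = 1, which agrees with 1 − 0 + 0 = 1.
(K is a triangulation of the real projective plane RP^2.)

Hence the Betti numbers are b_0 = 1, b_1 = 0, b_2 = 0.

b_0 = 1, b_1 = 0, b_2 = 0.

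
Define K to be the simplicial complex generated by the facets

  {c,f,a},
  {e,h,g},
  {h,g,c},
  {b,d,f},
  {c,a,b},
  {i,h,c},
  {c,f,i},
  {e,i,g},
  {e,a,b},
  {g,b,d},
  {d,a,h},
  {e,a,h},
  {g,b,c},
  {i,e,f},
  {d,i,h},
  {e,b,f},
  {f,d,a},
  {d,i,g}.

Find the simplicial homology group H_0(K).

Take the total order a < b < c < d < e < f < g < h < i on the vertex set. Then K (dimension 2) consists of the simplices:

  0-simplices (9): a, b, c, d, e, f, g, h, i
  1-simplices (27): ab, ac, ad, ae, af, ah, bc, bd, be, bf, bg, cf, cg, ch, ci, df, dg, dh, di, ef, eg, eh, ei, fi, gh, gi, hi
  2-simplices (18): abc, abe, acf, adf, adh, aeh, bcg, bdf, bdg, bef, cfi, cgh, chi, dgi, dhi, efi, egh, egi

Hence C_0 ≅ Z^9, C_1 ≅ Z^27, C_2 ≅ Z^18.

∂_1: C_1 → C_0 maps an edge to its endpoints' difference, ∂[p,q] = q − p.
The 9×27 boundary matrix has rank 8 and Smith normal form diag(1,1,1,1,1,1,1,1).

The boundary map ∂_2: C_2 → C_1 acts by ∂[p,q,r] = [q,r] − [p,r] + [p,q]. For instance
  ∂egi = gi − ei + eg,
  ∂adh = dh − ah + ad.
This gives a 27×18 integer matrix of rank 18; reducing to Smith normal form yields diagonal entries (1,1,1,1,1,1,1,1,1,1,1,1,1,1,1,1,1,2).

Now H_k = ker ∂_k / im ∂_{k+1}, so:

  H_0: rank C_0 − rank ∂_1 = 9 − 8 = 1, and the invariant factors of ∂_1 are all 1, so H_0 ≅ Z.

H_0 = Z.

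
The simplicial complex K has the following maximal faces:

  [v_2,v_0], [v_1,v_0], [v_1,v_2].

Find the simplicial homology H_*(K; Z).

Take the total order v_0 < v_1 < v_2 on the vertex set. Then K (dimension 1) consists of the simplices:

  0-simplices (3): [v_0], [v_1], [v_2]
  1-simplices (3): [v_0,v_1], [v_0,v_2], [v_1,v_2]

Hence C_0 ≅ Z^3, C_1 ≅ Z^3.

The boundary map ∂_1: C_1 → C_0 sends each edge [p,q] (with p < q) to q − p.
The resulting 3×3 matrix has rank 2, and its Smith normal form has invariant factors (1,1).

Now H_k = ker ∂_k / im ∂_{k+1}, so:

  H_0: rank C_0 − rank ∂_1 = 3 − 2 = 1, and the invariant factors of ∂_1 are all 1, so H_0 ≅ Z.
  H_1: rank ker ∂_1 − rank ∂_2 = (3 − 2) − 0 = 1, and there is no ∂_2, so H_1 ≅ Z.

H_0 = Z,  H_1 = Z.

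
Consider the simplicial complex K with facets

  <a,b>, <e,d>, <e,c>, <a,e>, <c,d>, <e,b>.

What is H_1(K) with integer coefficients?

Order the vertices as a < b < c < d < e. Listing each simplex with vertices in this order, K has dimension 1 with simplices:

  0-simplices (5): a, b, c, d, e
  1-simplices (6): ab, ae, be, cd, ce, de

Hence C_0 ≅ Z^5, C_1 ≅ Z^6.

Boundary ∂_1: C_1 → C_0 maps an edge to its endpoints' difference, ∂[p,q] = q − p. For instance
  ∂cd = d − c.
The resulting 5×6 matrix has rank 4, and its Smith normal form has invariant factors (1,1,1,1).

Now H_k = ker ∂_k / im ∂_{k+1}, so:

  H_1: rank ker ∂_1 − rank ∂_2 = (6 − 4) − 0 = 2, and there is no ∂_2, so H_1 = Z^2.

(K is a triangulation of a wedge of 2 circles.)

H_1 = Z^2.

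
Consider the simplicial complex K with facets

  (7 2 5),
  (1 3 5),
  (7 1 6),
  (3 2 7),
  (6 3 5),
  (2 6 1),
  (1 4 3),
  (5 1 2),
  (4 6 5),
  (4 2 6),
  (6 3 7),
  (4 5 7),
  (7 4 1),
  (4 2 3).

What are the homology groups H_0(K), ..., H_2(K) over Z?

H_0 ≅ Z,  H_1 ≅ Z^2,  H_2 ≅ Z.

We work with the vertex ordering 1 < 2 < 3 < 4 < 5 < 6 < 7. The simplices of K, each written with vertices in increasing order, are:

  0-simplices (7): [1], [2], [3], [4], [5], [6], [7]
  1-simplices (21): [1,2], [1,3], [1,4], [1,5], [1,6], [1,7], [2,3], [2,4], [2,5], [2,6], [2,7], [3,4], [3,5], [3,6], [3,7], [4,5], [4,6], [4,7], [5,6], [5,7], [6,7]
  2-simplices (14): [1,2,5], [1,2,6], [1,3,4], [1,3,5], [1,4,7], [1,6,7], [2,3,4], [2,3,7], [2,4,6], [2,5,7], [3,5,6], [3,6,7], [4,5,6], [4,5,7]

giving chain groups C_0 ≅ Z^7, C_1 ≅ Z^21, C_2 ≅ Z^14.

The boundary map ∂_1: C_1 → C_0 is given by ∂[p,q] = [q] − [p].
This gives a 7×21 integer matrix of rank 6; reducing to Smith normal form yields diagonal entries (1,1,1,1,1,1).

∂_2: C_2 → C_1 maps a triangle to the signed sum of its edges. For instance
  ∂[1,6,7] = [6,7] − [1,7] + [1,6],
  ∂[3,5,6] = [5,6] − [3,6] + [3,5].
The 21×14 boundary matrix has rank 13 and Smith normal form diag(1,1,1,1,1,1,1,1,1,1,1,1,1).

Now H_k = ker ∂_k / im ∂_{k+1}, so:

  H_0: rank C_0 − rank ∂_1 = 7 − 6 = 1, and the invariant factors of ∂_1 are all 1, so H_0 ≅ Z.
  H_1: rank ker ∂_1 − rank ∂_2 = (21 − 6) − 13 = 2, and the invariant factors of ∂_2 are all 1, so H_1 ≅ Z^2.
  H_2: rank ker ∂_2 − rank ∂_3 = (14 − 13) − 0 = 1, and there is no ∂_3, so H_2 ≅ Z.

As a check, the Euler characteristic is 7 − 21 + 14 = 0, which agrees with 1 − 2 + 1 = 0.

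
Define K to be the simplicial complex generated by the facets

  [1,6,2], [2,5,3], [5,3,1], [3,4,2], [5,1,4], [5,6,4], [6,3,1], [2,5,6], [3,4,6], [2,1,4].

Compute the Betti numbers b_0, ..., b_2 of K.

Take the total order 1 < 2 < 3 < 4 < 5 < 6 on the vertex set. Then K (dimension 2) consists of the simplices:

  0-simplices (6): [1], [2], [3], [4], [5], [6]
  1-simplices (15): [1,2], [1,3], [1,4], [1,5], [1,6], [2,3], [2,4], [2,5], [2,6], [3,4], [3,5], [3,6], [4,5], [4,6], [5,6]
  2-simplices (10): [1,2,4], [1,2,6], [1,3,5], [1,3,6], [1,4,5], [2,3,4], [2,3,5], [2,5,6], [3,4,6], [4,5,6]

so the chain groups are C_0 ≅ Z^6, C_1 ≅ Z^15, C_2 ≅ Z^10.

The boundary map ∂_1: C_1 → C_0 sends each edge [p,q] (with p < q) to q − p.
The 6×15 boundary matrix has rank 5 and Smith normal form diag(1,1,1,1,1).

Boundary ∂_2: C_2 → C_1 sends each 2-simplex [p,q,r] to [q,r] − [p,r] + [p,q]. For instance
  ∂[1,3,6] = [3,6] − [1,6] + [1,3],
  ∂[2,5,6] = [5,6] − [2,6] + [2,5].
The resulting 15×10 matrix has rank 10, and its Smith normal form has invariant factors (1,1,1,1,1,1,1,1,1,2).

Computing H_k = (kernel of ∂_k) / (image of ∂_{k+1}):

  H_0: rank C_0 − rank ∂_1 = 6 − 5 = 1, and the invariant factors of ∂_1 are all 1, so H_0 ≅ Z.
  H_1: rank ker ∂_1 − rank ∂_2 = (15 − 5) − 10 = 0, and ∂_2 has invariant factor 2 > 1, so H_1 ≅ Z/2.
  H_2: rank ker ∂_2 − rank ∂_3 = (10 − 10) − 0 = 0, and there is no ∂_3, so H_2 ≅ 0.

Hence the Betti numbers are b_0 = 1, b_1 = 0, b_2 = 0.

b_0 = 1, b_1 = 0, b_2 = 0.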